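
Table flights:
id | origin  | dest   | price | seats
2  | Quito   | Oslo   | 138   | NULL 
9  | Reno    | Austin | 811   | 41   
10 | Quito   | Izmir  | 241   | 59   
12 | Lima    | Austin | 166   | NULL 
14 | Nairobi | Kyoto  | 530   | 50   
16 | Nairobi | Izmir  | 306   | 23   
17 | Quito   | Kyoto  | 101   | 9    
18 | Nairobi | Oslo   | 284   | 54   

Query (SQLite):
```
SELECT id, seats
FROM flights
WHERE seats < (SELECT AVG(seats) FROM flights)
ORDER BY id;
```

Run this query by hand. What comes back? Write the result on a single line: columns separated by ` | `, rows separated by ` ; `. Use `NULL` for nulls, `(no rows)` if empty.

16 | 23 ; 17 | 9

Scalar subquery: AVG(seats) over all flights rows = 39.333333 (≈; comparison uses full precision).
Keep rows where seats < that value.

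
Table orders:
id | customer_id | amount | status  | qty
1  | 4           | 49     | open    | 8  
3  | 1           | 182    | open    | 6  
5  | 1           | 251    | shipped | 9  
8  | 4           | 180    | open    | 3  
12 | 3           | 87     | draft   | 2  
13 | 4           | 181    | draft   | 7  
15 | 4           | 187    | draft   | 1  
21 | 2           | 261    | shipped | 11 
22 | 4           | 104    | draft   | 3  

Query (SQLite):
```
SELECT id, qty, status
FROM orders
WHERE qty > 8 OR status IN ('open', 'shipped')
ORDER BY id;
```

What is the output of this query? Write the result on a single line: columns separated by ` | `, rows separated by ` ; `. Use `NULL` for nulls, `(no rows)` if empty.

qty > 8: ids {5, 21}
status IN ('open', 'shipped'): ids {1, 3, 5, 8, 21}
Combine with OR.

1 | 8 | open ; 3 | 6 | open ; 5 | 9 | shipped ; 8 | 3 | open ; 21 | 11 | shipped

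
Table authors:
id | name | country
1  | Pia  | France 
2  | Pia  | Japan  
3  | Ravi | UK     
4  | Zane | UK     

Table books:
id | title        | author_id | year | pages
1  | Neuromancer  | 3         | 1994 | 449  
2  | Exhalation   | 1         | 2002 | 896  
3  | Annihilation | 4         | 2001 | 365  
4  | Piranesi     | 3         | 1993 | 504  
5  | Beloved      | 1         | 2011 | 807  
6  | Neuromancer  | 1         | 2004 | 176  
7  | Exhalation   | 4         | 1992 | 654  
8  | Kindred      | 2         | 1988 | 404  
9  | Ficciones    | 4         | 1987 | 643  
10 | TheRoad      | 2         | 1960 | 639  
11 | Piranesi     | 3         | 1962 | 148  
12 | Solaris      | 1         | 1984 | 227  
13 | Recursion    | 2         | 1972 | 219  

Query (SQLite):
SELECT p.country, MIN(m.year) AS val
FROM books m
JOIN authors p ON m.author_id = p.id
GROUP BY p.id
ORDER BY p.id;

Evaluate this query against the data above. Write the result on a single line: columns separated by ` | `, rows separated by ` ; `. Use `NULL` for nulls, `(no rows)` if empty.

France | 1984 ; Japan | 1960 ; UK | 1962 ; UK | 1987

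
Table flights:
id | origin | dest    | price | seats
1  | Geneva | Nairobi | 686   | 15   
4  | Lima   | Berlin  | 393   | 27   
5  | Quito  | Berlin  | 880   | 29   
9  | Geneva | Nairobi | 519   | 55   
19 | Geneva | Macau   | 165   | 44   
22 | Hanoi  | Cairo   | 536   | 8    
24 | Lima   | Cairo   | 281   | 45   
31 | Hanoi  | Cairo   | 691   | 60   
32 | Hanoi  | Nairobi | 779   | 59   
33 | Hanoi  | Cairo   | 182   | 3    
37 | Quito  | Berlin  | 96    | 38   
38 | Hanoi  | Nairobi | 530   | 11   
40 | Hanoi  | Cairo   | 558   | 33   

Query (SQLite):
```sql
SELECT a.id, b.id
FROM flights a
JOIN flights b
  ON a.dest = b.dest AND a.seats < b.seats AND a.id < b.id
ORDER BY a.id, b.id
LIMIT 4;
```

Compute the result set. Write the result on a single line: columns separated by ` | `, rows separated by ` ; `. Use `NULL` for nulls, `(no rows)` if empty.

Pairs (a,b) with same dest, a.seats < b.seats, a.id < b.id.
dest groups: Berlin:{4,5,37} Cairo:{22,24,31,33,40} Macau:{19} Nairobi:{1,9,32,38}
Ordered by (a.id, b.id); first 4.

1 | 9 ; 1 | 32 ; 4 | 5 ; 4 | 37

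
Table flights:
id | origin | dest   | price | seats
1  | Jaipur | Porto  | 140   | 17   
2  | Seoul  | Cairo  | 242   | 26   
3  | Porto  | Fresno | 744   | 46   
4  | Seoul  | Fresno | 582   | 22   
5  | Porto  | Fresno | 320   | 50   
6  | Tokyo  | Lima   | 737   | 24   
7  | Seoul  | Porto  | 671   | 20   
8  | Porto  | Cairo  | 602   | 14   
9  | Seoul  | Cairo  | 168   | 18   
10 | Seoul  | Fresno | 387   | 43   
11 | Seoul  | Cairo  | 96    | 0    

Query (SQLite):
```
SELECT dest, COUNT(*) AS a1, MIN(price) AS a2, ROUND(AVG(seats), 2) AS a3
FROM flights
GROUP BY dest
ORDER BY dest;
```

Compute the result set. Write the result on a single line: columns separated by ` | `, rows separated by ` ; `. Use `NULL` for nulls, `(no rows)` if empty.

Cairo | 4 | 96 | 14.5 ; Fresno | 4 | 320 | 40.25 ; Lima | 1 | 737 | 24 ; Porto | 2 | 140 | 18.5

Group flights by dest.
Per group compute: COUNT(*), MIN(price), ROUND(AVG(seats), 2).
  Cairo: ids {2, 8, 9, 11} → COUNT(*)=4, MIN(price)=96, ROUND(AVG(seats), 2)=14.5
  Fresno: ids {3, 4, 5, 10} → COUNT(*)=4, MIN(price)=320, ROUND(AVG(seats), 2)=40.25
  Lima: ids {6} → COUNT(*)=1, MIN(price)=737, ROUND(AVG(seats), 2)=24
  Porto: ids {1, 7} → COUNT(*)=2, MIN(price)=140, ROUND(AVG(seats), 2)=18.5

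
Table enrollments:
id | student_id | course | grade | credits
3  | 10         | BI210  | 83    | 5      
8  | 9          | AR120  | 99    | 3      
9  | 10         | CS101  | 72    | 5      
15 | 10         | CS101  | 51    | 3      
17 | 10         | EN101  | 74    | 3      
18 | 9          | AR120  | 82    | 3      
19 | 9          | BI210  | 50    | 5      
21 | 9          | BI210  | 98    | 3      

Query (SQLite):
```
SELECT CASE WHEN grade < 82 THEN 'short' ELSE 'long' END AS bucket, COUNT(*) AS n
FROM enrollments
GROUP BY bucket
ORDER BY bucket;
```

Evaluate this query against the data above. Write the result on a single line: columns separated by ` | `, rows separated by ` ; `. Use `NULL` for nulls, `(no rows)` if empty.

Bucket rows by grade < 82 → 'short' else 'long'; count each bucket.

long | 4 ; short | 4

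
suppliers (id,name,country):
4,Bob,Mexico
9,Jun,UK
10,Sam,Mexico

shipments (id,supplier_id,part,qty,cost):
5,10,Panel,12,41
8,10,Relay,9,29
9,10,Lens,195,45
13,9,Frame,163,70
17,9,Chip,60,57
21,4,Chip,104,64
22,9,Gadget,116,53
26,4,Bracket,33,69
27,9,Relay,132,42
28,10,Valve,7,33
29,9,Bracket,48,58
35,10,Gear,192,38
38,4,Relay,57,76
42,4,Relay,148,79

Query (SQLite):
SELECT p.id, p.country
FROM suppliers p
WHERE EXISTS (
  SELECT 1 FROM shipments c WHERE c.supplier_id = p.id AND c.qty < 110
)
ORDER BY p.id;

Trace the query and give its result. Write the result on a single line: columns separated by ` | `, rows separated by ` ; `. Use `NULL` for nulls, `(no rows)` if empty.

4 | Mexico ; 9 | UK ; 10 | Mexico

For each suppliers row, check whether any shipments with matching supplier_id has qty < 110.
Keep rows where that is true.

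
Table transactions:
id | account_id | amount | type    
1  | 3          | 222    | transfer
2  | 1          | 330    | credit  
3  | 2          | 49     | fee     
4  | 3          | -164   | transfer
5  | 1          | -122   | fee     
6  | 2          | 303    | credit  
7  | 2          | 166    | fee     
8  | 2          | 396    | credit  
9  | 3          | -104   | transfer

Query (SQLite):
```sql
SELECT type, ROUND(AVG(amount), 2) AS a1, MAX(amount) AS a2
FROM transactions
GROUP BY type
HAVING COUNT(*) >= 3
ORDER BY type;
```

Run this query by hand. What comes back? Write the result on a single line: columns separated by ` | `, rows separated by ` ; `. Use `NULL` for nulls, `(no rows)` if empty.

credit | 343 | 396 ; fee | 31 | 166 ; transfer | -15.33 | 222

Group transactions by type.
Per group compute: ROUND(AVG(amount), 2), MAX(amount).
HAVING: drop groups with fewer than 3 rows.
  credit: ids {2, 6, 8} → ROUND(AVG(amount), 2)=343, MAX(amount)=396
  fee: ids {3, 5, 7} → ROUND(AVG(amount), 2)=31, MAX(amount)=166
  transfer: ids {1, 4, 9} → ROUND(AVG(amount), 2)=-15.33, MAX(amount)=222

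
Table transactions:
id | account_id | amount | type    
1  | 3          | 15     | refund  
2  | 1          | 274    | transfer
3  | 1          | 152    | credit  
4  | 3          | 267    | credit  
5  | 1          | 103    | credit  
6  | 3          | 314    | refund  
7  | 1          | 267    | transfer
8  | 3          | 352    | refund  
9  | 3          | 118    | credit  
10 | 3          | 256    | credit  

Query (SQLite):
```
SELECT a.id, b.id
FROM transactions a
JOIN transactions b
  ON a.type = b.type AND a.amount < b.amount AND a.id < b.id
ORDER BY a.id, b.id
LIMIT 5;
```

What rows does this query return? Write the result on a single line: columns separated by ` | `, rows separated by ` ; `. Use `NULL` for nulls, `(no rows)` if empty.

Pairs (a,b) with same type, a.amount < b.amount, a.id < b.id.
type groups: credit:{3,4,5,9,10} refund:{1,6,8} transfer:{2,7}
Ordered by (a.id, b.id); first 5.

1 | 6 ; 1 | 8 ; 3 | 4 ; 3 | 10 ; 5 | 9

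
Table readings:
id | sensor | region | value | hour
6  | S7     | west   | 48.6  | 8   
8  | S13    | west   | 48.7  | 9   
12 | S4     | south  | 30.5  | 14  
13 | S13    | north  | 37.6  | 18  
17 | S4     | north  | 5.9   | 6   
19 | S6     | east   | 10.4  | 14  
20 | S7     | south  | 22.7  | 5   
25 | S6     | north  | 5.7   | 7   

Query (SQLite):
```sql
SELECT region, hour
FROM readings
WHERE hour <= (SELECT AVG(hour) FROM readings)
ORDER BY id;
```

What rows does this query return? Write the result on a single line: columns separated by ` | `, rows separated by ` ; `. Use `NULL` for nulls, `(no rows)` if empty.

west | 8 ; west | 9 ; north | 6 ; south | 5 ; north | 7

Scalar subquery: AVG(hour) over all readings rows = 10.125.
Keep rows where hour <= that value.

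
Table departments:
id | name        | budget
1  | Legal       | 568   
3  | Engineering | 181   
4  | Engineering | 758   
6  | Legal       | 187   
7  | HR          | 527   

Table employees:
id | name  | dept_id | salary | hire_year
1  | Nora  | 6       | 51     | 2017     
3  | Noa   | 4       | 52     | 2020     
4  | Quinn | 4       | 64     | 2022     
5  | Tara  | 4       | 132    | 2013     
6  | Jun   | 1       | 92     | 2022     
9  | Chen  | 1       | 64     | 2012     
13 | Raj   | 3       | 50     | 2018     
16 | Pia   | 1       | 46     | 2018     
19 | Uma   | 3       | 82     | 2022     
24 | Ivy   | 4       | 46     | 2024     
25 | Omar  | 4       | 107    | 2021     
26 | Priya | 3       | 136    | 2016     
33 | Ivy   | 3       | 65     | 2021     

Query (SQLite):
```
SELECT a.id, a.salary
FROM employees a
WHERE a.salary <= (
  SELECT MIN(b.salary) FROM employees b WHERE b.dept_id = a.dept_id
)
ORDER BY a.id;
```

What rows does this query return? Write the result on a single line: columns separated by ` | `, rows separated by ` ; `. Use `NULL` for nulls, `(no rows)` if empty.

1 | 51 ; 13 | 50 ; 16 | 46 ; 24 | 46

For each employees row a, compute MIN(salary) over rows sharing a.dept_id.
Keep row a if a.salary <= that per-group MIN.
  dept_id=1: MIN(salary) = 46
  dept_id=3: MIN(salary) = 50
  dept_id=4: MIN(salary) = 46
  dept_id=6: MIN(salary) = 51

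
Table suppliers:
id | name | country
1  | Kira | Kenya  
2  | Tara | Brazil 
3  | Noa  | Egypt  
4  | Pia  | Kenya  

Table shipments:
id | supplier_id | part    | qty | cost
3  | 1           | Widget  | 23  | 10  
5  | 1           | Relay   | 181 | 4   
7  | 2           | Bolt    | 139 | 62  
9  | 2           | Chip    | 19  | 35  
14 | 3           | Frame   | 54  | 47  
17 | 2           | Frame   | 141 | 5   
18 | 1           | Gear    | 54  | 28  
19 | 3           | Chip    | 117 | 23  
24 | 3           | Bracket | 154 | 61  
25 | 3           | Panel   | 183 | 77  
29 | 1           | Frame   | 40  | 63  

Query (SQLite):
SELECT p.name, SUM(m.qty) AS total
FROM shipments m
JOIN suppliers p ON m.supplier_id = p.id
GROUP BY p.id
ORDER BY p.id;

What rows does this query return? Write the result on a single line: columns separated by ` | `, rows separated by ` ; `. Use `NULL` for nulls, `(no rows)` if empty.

Join each shipments row to its suppliers via supplier_id.
Group joined rows by suppliers.id; compute SUM(m.qty) per group.
  1: ids {3, 5, 18, 29} → SUM(m.qty)=298
  2: ids {7, 9, 17} → SUM(m.qty)=299
  3: ids {14, 19, 24, 25} → SUM(m.qty)=508

Kira | 298 ; Tara | 299 ; Noa | 508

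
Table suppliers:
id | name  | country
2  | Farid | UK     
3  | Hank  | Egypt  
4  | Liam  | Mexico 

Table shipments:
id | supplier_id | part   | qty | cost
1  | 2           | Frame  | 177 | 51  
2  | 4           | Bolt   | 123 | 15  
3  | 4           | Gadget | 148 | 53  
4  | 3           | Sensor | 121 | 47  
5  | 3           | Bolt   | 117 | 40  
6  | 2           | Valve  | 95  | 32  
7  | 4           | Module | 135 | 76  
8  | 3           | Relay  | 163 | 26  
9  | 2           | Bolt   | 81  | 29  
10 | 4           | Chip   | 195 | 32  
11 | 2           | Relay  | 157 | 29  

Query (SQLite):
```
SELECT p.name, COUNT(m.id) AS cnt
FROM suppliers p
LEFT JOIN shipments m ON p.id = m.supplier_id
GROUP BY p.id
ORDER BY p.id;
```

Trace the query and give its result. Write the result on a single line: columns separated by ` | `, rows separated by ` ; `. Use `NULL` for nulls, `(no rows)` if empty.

LEFT JOIN keeps every suppliers row; unmatched ones get NULL for shipments columns.
Group by suppliers.id and compute COUNT(m.id). COUNT(col) of an all-NULL group is 0.
  2: ids {1, 6, 9, 11} → COUNT(m.id)=4
  3: ids {4, 5, 8} → COUNT(m.id)=3
  4: ids {2, 3, 7, 10} → COUNT(m.id)=4

Farid | 4 ; Hank | 3 ; Liam | 4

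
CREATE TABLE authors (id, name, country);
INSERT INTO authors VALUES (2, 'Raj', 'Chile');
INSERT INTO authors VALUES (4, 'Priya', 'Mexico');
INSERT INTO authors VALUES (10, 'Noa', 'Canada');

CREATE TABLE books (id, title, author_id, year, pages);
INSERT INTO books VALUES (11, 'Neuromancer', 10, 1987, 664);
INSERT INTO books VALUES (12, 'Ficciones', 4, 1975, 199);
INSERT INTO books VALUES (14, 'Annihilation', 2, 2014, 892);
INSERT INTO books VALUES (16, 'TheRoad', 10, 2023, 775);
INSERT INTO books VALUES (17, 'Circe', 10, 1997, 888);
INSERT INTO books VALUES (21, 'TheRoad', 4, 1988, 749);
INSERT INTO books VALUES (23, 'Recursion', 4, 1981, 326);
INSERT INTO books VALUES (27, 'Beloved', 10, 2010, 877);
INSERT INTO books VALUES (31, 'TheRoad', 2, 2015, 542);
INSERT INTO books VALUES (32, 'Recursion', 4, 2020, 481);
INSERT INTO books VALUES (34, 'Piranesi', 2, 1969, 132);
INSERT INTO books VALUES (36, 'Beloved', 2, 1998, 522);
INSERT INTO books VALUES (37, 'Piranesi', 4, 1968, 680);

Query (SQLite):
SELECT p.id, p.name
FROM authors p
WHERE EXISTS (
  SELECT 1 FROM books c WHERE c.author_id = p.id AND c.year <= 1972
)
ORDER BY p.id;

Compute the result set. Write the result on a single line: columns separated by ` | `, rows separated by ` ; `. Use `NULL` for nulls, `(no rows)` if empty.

For each authors row, check whether any books with matching author_id has year <= 1972.
Keep rows where that is true.

2 | Raj ; 4 | Priya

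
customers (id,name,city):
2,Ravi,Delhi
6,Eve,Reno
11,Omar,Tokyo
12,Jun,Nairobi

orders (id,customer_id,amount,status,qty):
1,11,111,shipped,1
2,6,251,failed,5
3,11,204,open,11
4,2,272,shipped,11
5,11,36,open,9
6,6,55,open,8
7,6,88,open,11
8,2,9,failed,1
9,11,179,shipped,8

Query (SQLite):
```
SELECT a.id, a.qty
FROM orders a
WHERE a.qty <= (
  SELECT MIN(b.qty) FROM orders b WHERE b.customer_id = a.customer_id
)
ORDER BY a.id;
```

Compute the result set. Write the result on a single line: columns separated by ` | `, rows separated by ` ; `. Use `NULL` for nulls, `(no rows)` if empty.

1 | 1 ; 2 | 5 ; 8 | 1

For each orders row a, compute MIN(qty) over rows sharing a.customer_id.
Keep row a if a.qty <= that per-group MIN.
  customer_id=2: MIN(qty) = 1
  customer_id=6: MIN(qty) = 5
  customer_id=11: MIN(qty) = 1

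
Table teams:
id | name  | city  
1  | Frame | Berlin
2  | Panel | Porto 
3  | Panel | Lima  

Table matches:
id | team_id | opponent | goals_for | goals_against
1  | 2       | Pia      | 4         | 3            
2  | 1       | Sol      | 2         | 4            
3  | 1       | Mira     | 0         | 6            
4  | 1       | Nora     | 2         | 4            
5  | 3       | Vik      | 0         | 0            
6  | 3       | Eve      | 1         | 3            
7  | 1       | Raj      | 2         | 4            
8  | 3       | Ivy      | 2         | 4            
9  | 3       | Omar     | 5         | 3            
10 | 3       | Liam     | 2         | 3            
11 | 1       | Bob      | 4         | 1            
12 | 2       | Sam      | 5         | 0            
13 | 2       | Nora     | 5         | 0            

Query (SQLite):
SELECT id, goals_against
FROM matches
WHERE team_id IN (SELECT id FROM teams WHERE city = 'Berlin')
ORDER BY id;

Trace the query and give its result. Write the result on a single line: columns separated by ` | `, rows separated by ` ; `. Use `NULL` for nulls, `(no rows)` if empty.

Inner query: teams.id where city = 'Berlin'.
Outer: keep matches rows whose team_id is in that set.
Inner query → {1}

2 | 4 ; 3 | 6 ; 4 | 4 ; 7 | 4 ; 11 | 1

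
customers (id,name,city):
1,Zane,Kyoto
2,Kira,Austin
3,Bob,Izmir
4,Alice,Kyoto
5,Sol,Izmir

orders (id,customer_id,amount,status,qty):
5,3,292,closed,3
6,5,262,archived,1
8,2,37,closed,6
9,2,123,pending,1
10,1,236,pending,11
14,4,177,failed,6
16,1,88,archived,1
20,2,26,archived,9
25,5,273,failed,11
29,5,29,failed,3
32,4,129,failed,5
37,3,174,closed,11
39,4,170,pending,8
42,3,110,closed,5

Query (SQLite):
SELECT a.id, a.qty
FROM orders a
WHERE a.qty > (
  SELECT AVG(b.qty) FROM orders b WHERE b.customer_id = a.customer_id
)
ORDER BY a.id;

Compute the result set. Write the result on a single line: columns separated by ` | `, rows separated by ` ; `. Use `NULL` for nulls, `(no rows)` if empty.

8 | 6 ; 10 | 11 ; 20 | 9 ; 25 | 11 ; 37 | 11 ; 39 | 8

For each orders row a, compute AVG(qty) over rows sharing a.customer_id.
Keep row a if a.qty > that per-group AVG.
  customer_id=1: AVG(qty) = 6.0
  customer_id=2: AVG(qty) = 5.333333
  customer_id=3: AVG(qty) = 6.333333
  customer_id=4: AVG(qty) = 6.333333
  customer_id=5: AVG(qty) = 5.0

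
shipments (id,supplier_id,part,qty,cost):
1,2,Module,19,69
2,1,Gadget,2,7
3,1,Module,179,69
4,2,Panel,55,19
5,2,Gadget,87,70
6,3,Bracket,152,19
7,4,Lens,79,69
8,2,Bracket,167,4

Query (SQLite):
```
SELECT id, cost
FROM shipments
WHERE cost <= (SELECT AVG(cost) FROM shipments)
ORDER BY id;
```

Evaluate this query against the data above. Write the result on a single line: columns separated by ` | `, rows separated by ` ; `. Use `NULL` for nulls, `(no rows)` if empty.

Scalar subquery: AVG(cost) over all shipments rows = 40.75.
Keep rows where cost <= that value.

2 | 7 ; 4 | 19 ; 6 | 19 ; 8 | 4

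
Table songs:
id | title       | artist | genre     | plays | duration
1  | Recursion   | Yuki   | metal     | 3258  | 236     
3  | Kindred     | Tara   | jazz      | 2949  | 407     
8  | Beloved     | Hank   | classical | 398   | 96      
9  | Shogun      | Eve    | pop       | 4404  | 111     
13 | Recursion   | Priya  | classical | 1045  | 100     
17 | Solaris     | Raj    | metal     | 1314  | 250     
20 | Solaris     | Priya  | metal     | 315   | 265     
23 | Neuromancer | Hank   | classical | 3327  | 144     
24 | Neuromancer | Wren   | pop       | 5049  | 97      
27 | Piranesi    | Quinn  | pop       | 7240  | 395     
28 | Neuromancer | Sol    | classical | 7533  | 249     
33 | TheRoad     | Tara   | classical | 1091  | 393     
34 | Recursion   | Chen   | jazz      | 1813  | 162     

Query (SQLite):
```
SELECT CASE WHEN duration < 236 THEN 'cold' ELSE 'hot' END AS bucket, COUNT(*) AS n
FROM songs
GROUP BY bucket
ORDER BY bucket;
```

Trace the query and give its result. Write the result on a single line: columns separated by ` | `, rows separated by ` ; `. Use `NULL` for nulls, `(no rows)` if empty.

Bucket rows by duration < 236 → 'cold' else 'hot'; count each bucket.

cold | 6 ; hot | 7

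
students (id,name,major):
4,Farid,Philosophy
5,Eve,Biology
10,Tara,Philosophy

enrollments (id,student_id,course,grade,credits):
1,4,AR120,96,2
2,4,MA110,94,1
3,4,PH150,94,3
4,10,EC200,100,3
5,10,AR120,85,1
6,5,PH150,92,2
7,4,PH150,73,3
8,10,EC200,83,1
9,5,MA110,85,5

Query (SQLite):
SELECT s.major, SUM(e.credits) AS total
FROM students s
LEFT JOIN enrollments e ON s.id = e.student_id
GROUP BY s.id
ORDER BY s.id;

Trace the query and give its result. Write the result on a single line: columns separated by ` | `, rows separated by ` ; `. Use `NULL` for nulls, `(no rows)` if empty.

LEFT JOIN keeps every students row; unmatched ones get NULL for enrollments columns.
Group by students.id and compute SUM(e.credits). SUM over an all-NULL group is NULL.
  4: ids {1, 2, 3, 7} → SUM(e.credits)=9
  5: ids {6, 9} → SUM(e.credits)=7
  10: ids {4, 5, 8} → SUM(e.credits)=5

Philosophy | 9 ; Biology | 7 ; Philosophy | 5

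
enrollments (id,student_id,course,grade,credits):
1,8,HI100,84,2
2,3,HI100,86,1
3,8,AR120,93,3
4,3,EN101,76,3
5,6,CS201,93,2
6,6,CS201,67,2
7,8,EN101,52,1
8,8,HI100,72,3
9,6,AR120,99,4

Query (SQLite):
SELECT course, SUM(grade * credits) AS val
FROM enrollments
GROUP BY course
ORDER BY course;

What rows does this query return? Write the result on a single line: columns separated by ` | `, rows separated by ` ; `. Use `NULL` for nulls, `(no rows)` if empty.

For each row compute grade * credits.
Group by course; take SUM of the expression per group.
  AR120: ids {3, 9} → SUM(grade * credits)=675
  CS201: ids {5, 6} → SUM(grade * credits)=320
  EN101: ids {4, 7} → SUM(grade * credits)=280
  HI100: ids {1, 2, 8} → SUM(grade * credits)=470

AR120 | 675 ; CS201 | 320 ; EN101 | 280 ; HI100 | 470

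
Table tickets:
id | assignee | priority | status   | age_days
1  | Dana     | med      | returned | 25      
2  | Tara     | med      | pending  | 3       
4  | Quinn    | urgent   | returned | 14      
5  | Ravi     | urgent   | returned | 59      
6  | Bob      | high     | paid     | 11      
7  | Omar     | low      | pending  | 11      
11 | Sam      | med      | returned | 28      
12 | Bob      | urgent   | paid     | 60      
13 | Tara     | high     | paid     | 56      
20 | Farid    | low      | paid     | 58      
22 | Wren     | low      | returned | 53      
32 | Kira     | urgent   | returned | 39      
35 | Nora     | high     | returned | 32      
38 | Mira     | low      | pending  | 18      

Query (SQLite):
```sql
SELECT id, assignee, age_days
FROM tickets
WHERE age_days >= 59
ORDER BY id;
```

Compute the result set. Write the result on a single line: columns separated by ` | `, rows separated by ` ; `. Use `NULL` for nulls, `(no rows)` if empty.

age_days >= 59: ids {5, 12}

5 | Ravi | 59 ; 12 | Bob | 60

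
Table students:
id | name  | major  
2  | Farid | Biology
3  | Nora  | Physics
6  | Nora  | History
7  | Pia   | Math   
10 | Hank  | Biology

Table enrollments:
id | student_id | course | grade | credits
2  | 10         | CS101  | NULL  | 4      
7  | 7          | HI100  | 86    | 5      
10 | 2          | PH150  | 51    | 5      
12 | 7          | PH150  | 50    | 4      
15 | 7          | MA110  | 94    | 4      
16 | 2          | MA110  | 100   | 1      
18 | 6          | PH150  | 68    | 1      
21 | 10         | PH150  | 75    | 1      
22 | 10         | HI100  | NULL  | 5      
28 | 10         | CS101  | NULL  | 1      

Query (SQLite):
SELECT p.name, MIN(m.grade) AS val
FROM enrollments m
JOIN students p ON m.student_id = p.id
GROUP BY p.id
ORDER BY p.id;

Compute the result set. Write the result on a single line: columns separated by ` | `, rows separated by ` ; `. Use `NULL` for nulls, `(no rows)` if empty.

Farid | 51 ; Nora | 68 ; Pia | 50 ; Hank | 75

Join each enrollments row to its students via student_id.
Group joined rows by students.id; compute MIN(m.grade) per group.
  2: ids {10, 16} → MIN(m.grade)=51
  6: ids {18} → MIN(m.grade)=68
  7: ids {7, 12, 15} → MIN(m.grade)=50
  10: ids {2, 21, 22, 28} → MIN(m.grade)=75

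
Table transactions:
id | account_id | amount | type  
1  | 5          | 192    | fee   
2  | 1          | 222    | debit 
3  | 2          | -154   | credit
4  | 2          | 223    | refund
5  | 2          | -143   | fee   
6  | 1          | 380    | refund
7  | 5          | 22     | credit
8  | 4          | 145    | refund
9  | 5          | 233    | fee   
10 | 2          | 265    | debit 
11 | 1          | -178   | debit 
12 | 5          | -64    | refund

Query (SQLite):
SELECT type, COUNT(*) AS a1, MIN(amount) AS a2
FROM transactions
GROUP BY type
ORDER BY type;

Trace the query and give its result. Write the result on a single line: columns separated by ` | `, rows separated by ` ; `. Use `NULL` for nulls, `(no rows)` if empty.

Group transactions by type.
Per group compute: COUNT(*), MIN(amount).
  credit: ids {3, 7} → COUNT(*)=2, MIN(amount)=-154
  debit: ids {2, 10, 11} → COUNT(*)=3, MIN(amount)=-178
  fee: ids {1, 5, 9} → COUNT(*)=3, MIN(amount)=-143
  refund: ids {4, 6, 8, 12} → COUNT(*)=4, MIN(amount)=-64

credit | 2 | -154 ; debit | 3 | -178 ; fee | 3 | -143 ; refund | 4 | -64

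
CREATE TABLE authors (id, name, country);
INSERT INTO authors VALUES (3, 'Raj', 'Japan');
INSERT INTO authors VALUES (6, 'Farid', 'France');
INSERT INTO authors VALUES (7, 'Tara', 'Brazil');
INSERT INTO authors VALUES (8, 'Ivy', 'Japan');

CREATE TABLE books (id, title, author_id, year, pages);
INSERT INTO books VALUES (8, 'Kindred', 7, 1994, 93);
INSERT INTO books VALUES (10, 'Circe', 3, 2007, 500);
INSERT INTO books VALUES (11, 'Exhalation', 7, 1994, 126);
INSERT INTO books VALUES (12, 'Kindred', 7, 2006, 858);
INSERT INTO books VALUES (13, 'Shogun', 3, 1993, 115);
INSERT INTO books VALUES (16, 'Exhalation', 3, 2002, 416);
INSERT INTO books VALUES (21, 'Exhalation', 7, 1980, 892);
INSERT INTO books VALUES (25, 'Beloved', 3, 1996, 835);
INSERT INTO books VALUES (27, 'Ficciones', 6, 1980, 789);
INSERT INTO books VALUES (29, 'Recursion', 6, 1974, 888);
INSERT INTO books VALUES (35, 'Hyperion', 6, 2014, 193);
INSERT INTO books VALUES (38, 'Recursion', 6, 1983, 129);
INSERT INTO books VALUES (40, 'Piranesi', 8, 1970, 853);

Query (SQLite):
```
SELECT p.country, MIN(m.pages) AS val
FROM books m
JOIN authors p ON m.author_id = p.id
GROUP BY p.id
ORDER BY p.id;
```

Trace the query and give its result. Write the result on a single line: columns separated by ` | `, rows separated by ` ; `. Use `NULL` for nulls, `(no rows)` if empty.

Japan | 115 ; France | 129 ; Brazil | 93 ; Japan | 853

Join each books row to its authors via author_id.
Group joined rows by authors.id; compute MIN(m.pages) per group.
  3: ids {10, 13, 16, 25} → MIN(m.pages)=115
  6: ids {27, 29, 35, 38} → MIN(m.pages)=129
  7: ids {8, 11, 12, 21} → MIN(m.pages)=93
  8: ids {40} → MIN(m.pages)=853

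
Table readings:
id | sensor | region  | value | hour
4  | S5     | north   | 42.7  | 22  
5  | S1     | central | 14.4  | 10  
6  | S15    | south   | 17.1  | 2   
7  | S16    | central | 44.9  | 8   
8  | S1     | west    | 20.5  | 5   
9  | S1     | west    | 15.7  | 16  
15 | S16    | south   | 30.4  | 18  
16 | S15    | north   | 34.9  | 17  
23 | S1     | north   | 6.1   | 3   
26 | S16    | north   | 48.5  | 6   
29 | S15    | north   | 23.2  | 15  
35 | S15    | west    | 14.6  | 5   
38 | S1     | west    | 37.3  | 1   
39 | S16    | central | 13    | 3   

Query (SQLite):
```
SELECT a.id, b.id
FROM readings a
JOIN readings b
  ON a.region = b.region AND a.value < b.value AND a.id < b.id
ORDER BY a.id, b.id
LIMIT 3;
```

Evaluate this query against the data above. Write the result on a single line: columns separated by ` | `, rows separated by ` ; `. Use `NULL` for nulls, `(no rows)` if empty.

Pairs (a,b) with same region, a.value < b.value, a.id < b.id.
region groups: central:{5,7,39} north:{4,16,23,26,29} south:{6,15} west:{8,9,35,38}
Ordered by (a.id, b.id); first 3.

4 | 26 ; 5 | 7 ; 6 | 15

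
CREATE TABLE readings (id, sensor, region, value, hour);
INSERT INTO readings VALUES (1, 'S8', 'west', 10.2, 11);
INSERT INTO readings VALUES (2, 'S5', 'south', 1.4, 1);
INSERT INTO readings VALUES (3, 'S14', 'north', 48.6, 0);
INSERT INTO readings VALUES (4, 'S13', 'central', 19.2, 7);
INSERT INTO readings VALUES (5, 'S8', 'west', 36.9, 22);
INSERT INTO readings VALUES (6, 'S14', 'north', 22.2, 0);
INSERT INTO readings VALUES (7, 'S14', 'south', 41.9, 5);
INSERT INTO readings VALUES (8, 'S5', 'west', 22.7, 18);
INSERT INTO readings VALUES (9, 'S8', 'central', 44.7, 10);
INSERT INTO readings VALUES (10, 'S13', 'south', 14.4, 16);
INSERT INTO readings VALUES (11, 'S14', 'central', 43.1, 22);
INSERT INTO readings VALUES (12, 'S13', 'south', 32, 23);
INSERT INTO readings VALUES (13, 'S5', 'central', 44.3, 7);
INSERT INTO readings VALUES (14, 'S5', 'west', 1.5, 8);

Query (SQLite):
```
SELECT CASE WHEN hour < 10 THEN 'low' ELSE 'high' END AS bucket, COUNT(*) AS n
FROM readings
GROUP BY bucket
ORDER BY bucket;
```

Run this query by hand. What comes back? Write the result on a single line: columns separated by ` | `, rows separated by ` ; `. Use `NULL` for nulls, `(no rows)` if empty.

high | 7 ; low | 7

Bucket rows by hour < 10 → 'low' else 'high'; count each bucket.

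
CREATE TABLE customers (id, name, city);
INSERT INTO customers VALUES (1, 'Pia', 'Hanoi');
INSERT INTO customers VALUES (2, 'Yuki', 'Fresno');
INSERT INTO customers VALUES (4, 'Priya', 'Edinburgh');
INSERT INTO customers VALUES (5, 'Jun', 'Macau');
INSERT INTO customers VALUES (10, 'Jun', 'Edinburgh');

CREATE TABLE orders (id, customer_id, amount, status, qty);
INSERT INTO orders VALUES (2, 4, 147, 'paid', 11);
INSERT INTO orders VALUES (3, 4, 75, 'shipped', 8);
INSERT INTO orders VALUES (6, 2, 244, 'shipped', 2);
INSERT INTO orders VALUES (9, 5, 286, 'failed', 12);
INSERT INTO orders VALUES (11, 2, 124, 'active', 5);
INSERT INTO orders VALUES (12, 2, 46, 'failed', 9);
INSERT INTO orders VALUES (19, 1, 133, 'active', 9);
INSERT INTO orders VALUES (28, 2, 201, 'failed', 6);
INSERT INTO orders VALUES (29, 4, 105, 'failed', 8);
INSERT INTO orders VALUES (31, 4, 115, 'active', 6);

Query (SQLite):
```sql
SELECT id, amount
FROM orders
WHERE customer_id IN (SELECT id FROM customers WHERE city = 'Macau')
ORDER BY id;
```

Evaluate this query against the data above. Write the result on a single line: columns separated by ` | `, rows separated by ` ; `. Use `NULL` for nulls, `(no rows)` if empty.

Inner query: customers.id where city = 'Macau'.
Outer: keep orders rows whose customer_id is in that set.
Inner query → {5}

9 | 286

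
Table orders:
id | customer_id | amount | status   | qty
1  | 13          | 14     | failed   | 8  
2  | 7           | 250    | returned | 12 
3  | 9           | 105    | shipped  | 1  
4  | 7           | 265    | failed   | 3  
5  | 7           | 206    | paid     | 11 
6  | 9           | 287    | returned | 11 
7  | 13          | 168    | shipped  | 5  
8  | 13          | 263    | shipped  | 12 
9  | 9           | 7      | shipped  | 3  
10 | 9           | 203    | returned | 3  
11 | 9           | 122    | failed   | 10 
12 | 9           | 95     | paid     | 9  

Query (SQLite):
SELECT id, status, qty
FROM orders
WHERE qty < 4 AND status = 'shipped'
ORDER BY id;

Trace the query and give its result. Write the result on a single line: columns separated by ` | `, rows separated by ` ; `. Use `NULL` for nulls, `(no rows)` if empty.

3 | shipped | 1 ; 9 | shipped | 3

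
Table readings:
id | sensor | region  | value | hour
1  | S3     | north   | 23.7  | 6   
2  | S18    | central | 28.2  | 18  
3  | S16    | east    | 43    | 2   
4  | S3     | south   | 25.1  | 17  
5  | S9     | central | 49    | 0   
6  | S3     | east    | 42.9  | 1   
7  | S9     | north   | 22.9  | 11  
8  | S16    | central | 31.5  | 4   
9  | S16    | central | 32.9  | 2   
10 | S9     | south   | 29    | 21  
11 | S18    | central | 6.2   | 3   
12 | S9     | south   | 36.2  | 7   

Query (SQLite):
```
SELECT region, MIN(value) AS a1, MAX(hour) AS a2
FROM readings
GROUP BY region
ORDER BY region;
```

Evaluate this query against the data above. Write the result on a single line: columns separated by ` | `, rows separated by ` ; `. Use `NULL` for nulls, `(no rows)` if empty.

Group readings by region.
Per group compute: MIN(value), MAX(hour).
  central: ids {2, 5, 8, 9, 11} → MIN(value)=6.2, MAX(hour)=18
  east: ids {3, 6} → MIN(value)=42.9, MAX(hour)=2
  north: ids {1, 7} → MIN(value)=22.9, MAX(hour)=11
  south: ids {4, 10, 12} → MIN(value)=25.1, MAX(hour)=21

central | 6.2 | 18 ; east | 42.9 | 2 ; north | 22.9 | 11 ; south | 25.1 | 21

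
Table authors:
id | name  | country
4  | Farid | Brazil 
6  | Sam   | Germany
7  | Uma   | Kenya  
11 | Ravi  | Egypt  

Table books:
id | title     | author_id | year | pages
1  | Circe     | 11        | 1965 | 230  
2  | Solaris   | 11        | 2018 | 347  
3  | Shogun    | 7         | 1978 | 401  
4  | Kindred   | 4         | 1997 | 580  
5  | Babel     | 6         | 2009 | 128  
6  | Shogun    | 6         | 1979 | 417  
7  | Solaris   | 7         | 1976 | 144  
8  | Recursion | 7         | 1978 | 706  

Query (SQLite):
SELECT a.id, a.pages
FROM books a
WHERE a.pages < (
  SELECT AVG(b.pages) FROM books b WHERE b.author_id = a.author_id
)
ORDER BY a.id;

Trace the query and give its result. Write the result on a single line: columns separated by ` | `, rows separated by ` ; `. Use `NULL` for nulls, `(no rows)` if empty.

1 | 230 ; 3 | 401 ; 5 | 128 ; 7 | 144

For each books row a, compute AVG(pages) over rows sharing a.author_id.
Keep row a if a.pages < that per-group AVG.
  author_id=4: AVG(pages) = 580.0
  author_id=6: AVG(pages) = 272.5
  author_id=7: AVG(pages) = 417.0
  author_id=11: AVG(pages) = 288.5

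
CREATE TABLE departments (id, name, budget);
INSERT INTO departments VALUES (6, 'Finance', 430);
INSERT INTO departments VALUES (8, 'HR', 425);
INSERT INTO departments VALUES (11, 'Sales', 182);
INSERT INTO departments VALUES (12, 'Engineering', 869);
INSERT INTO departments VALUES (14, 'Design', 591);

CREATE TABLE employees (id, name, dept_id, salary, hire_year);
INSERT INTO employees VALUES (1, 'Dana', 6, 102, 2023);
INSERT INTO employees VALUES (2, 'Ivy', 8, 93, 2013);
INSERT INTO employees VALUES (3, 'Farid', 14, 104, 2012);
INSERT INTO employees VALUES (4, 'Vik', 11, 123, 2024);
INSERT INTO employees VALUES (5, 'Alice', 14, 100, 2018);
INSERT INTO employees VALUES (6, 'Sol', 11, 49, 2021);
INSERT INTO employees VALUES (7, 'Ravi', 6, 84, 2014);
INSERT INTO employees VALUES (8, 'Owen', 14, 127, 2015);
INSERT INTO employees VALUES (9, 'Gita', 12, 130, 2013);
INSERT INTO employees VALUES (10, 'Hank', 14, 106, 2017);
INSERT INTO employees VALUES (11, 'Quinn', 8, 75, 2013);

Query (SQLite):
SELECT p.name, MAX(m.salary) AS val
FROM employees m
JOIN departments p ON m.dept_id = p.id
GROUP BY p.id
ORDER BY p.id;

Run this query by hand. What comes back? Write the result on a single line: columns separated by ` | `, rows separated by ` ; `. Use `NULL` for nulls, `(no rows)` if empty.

Finance | 102 ; HR | 93 ; Sales | 123 ; Engineering | 130 ; Design | 127

Join each employees row to its departments via dept_id.
Group joined rows by departments.id; compute MAX(m.salary) per group.
  6: ids {1, 7} → MAX(m.salary)=102
  8: ids {2, 11} → MAX(m.salary)=93
  11: ids {4, 6} → MAX(m.salary)=123
  12: ids {9} → MAX(m.salary)=130
  14: ids {3, 5, 8, 10} → MAX(m.salary)=127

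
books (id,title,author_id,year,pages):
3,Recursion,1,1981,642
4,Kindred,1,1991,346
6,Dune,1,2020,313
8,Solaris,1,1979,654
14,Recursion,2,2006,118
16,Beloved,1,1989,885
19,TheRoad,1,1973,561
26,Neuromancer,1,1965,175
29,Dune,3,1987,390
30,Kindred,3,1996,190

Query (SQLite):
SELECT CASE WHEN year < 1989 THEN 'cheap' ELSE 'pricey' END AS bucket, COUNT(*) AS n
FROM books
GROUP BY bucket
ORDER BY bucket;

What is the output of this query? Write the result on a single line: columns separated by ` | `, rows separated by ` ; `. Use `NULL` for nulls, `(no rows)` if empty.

Bucket rows by year < 1989 → 'cheap' else 'pricey'; count each bucket.

cheap | 5 ; pricey | 5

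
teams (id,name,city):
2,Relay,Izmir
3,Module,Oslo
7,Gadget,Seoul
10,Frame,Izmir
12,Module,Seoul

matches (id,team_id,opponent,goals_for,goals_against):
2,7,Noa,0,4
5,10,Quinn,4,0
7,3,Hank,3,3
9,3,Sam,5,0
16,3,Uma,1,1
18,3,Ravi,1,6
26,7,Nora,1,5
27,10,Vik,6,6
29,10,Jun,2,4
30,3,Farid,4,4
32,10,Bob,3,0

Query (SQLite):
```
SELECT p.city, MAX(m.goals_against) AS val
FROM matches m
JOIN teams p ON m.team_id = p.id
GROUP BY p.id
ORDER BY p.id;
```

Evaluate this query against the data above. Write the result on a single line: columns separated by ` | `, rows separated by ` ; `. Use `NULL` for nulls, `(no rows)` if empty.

Oslo | 6 ; Seoul | 5 ; Izmir | 6

Join each matches row to its teams via team_id.
Group joined rows by teams.id; compute MAX(m.goals_against) per group.
  3: ids {7, 9, 16, 18, 30} → MAX(m.goals_against)=6
  7: ids {2, 26} → MAX(m.goals_against)=5
  10: ids {5, 27, 29, 32} → MAX(m.goals_against)=6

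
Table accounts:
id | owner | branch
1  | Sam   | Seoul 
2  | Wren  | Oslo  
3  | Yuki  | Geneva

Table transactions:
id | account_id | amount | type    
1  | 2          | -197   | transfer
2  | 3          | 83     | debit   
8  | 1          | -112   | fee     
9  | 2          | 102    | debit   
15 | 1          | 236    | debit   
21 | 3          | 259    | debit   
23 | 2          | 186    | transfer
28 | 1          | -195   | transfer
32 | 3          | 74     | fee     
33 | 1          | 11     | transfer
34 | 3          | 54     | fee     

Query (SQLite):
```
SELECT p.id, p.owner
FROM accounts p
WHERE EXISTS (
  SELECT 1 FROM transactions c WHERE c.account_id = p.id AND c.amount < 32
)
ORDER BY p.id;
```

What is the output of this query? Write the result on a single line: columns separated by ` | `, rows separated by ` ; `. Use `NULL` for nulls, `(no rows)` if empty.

For each accounts row, check whether any transactions with matching account_id has amount < 32.
Keep rows where that is true.

1 | Sam ; 2 | Wren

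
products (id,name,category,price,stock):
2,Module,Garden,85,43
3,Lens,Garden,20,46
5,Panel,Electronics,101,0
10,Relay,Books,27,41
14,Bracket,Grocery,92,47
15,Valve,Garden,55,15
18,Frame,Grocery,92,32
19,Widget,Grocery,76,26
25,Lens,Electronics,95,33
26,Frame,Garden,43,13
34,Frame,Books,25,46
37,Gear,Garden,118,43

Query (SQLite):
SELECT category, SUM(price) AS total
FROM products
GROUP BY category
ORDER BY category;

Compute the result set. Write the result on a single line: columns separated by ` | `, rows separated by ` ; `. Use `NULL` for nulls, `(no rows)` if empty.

Books | 52 ; Electronics | 196 ; Garden | 321 ; Grocery | 260

Partition products by category; compute SUM(price) within each group.
  Books: ids {10, 34} → SUM(price)=52
  Electronics: ids {5, 25} → SUM(price)=196
  Garden: ids {2, 3, 15, 26, 37} → SUM(price)=321
  Grocery: ids {14, 18, 19} → SUM(price)=260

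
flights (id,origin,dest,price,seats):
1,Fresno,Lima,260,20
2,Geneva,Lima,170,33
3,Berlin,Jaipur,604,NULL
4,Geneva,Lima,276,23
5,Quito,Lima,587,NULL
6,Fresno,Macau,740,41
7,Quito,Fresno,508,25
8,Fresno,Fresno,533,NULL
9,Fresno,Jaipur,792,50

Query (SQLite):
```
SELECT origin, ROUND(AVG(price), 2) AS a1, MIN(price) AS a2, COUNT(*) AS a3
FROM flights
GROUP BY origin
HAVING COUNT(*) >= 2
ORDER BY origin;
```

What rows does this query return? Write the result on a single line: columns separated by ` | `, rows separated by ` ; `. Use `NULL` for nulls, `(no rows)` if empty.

Group flights by origin.
Per group compute: ROUND(AVG(price), 2), MIN(price), COUNT(*).
HAVING: drop groups with fewer than 2 rows.
  Berlin: ids {3} → ROUND(AVG(price), 2)=604, MIN(price)=604, COUNT(*)=1
  Fresno: ids {1, 6, 8, 9} → ROUND(AVG(price), 2)=581.25, MIN(price)=260, COUNT(*)=4
  Geneva: ids {2, 4} → ROUND(AVG(price), 2)=223, MIN(price)=170, COUNT(*)=2
  Quito: ids {5, 7} → ROUND(AVG(price), 2)=547.5, MIN(price)=508, COUNT(*)=2

Fresno | 581.25 | 260 | 4 ; Geneva | 223 | 170 | 2 ; Quito | 547.5 | 508 | 2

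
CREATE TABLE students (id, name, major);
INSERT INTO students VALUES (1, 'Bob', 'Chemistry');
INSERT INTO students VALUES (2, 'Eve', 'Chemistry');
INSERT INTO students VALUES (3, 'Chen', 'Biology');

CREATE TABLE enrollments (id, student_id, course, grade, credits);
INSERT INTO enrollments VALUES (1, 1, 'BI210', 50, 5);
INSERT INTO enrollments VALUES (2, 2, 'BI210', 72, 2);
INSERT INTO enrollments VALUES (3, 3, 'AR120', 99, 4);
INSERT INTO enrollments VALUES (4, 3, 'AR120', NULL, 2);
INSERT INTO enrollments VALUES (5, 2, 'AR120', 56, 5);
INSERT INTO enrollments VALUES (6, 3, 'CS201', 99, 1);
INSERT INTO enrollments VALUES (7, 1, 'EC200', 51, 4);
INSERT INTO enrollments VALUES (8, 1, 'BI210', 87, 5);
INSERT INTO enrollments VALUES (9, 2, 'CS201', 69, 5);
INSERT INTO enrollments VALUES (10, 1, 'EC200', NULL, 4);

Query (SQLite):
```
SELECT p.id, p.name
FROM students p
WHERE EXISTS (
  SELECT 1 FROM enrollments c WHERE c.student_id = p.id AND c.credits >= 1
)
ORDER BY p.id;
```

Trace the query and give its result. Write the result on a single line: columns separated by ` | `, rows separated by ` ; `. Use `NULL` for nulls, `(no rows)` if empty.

For each students row, check whether any enrollments with matching student_id has credits >= 1.
Keep rows where that is true.

1 | Bob ; 2 | Eve ; 3 | Chen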